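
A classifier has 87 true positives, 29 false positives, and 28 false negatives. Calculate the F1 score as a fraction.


Precision = 87/116 = 3/4. Recall = 87/115 = 87/115. F1 = 2*P*R/(P+R) = 58/77.

58/77


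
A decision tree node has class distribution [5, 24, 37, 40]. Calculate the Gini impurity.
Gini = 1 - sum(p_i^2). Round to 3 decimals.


Total = 106. Proportions: 5/106, 24/106, 37/106, 40/106. sum(p_i^2) = 0.3177. Gini = 1 - 0.3177 = 0.6823, which rounds to 0.682.

0.682


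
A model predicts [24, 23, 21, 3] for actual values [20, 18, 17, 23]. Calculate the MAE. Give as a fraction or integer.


MAE = (1/4) * (|20-24|=4 + |18-23|=5 + |17-21|=4 + |23-3|=20). Sum = 33. MAE = 33/4.

33/4


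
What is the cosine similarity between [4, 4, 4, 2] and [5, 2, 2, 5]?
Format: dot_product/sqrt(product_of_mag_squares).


dot = 46. |a|^2 = 52, |b|^2 = 58. cos = 46/sqrt(3016).

46/sqrt(3016)


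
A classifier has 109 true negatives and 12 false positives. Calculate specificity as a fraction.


Specificity = TN / (TN + FP) = 109 / 121 = 109/121.

109/121


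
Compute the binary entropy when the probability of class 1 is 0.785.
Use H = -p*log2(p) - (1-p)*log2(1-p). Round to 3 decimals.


H = -0.785*log2(0.785) - 0.215*log2(0.215) = 0.751.

0.751


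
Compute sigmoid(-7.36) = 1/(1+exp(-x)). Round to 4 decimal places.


sigma(-7.36) = 1/(1+e^(7.36)) = 1/(1+1571.836563) = 1/1572.836563 = 0.0006.

0.0006


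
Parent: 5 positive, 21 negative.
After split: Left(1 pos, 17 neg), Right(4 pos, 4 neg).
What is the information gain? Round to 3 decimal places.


H(parent) = 0.7063. H(left) = 0.3095, H(right) = 1.0000. Weighted = (18/26)*0.3095 + (8/26)*1.0000 = 0.5220. IG = 0.7063 - 0.5220 = 0.1843, which rounds to 0.184.

0.184


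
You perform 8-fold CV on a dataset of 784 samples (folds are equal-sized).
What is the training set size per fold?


Each validation fold has 784/8 = 98 samples. Training set = 784 - 98 = 686.

686


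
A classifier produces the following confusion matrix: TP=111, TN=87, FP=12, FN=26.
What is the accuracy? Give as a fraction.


Accuracy = (TP + TN) / (TP + TN + FP + FN) = (111 + 87) / 236 = 99/118.

99/118


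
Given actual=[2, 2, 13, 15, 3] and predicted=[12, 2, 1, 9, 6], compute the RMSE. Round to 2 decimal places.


MSE = 57.8000. RMSE = sqrt(57.8000) = 7.60.

7.60


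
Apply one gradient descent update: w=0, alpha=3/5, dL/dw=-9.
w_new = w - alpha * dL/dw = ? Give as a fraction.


w_new = 0 - 3/5 * -9 = 0 - -27/5 = 27/5.

27/5


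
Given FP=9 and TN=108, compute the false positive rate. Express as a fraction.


FPR = FP / (FP + TN) = 9 / 117 = 1/13.

1/13


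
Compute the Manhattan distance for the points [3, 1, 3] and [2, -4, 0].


d = sum of absolute differences: |3-2|=1 + |1--4|=5 + |3-0|=3 = 9.

9


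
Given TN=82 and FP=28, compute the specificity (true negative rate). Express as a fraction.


Specificity = TN / (TN + FP) = 82 / 110 = 41/55.

41/55


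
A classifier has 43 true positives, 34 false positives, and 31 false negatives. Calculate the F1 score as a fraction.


Precision = 43/77 = 43/77. Recall = 43/74 = 43/74. F1 = 2*P*R/(P+R) = 86/151.

86/151


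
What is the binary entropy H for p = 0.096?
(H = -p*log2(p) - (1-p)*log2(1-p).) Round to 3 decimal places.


H = -0.096*log2(0.096) - 0.904*log2(0.904) = 0.456.

0.456


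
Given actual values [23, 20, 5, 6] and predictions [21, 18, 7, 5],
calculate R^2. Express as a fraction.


Mean(y) = 27/2. SS_res = 13. SS_tot = 261. R^2 = 1 - 13/(261) = 248/261.

248/261


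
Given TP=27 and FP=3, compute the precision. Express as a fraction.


Precision = TP / (TP + FP) = 27 / 30 = 9/10.

9/10


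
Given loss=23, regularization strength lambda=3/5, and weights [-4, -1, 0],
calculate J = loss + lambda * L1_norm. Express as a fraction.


L1 norm = sum(|w|) = 5. J = 23 + 3/5 * 5 = 26.

26


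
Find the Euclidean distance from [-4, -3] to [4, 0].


d = sqrt(sum of squared differences). (-4-4)^2=64, (-3-0)^2=9. Sum = 73.

sqrt(73)


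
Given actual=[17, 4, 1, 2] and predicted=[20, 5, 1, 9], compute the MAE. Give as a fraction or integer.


MAE = (1/4) * (|17-20|=3 + |4-5|=1 + |1-1|=0 + |2-9|=7). Sum = 11. MAE = 11/4.

11/4


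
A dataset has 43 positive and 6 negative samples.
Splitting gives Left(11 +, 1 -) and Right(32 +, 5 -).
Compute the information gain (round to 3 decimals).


H(parent) = 0.5364. H(left) = 0.4138, H(right) = 0.5714. Weighted = (12/49)*0.4138 + (37/49)*0.5714 = 0.5328. IG = 0.5364 - 0.5328 = 0.0036, which rounds to 0.004.

0.004


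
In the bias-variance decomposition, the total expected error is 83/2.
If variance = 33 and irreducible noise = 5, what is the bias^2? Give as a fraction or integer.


Total error = bias^2 + variance + irreducible noise. So bias^2 = 83/2 - 33 - 5 = 7/2.

7/2


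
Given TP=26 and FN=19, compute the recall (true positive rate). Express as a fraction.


Recall = TP / (TP + FN) = 26 / 45 = 26/45.

26/45


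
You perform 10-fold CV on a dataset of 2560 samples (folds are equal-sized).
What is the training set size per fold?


Each validation fold has 2560/10 = 256 samples. Training set = 2560 - 256 = 2304.

2304


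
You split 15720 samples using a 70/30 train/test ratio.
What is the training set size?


Test set = 15720 * 30% = 4716. Training set = 15720 - 4716 = 11004.

11004


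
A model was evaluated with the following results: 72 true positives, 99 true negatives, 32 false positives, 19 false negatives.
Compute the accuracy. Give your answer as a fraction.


Accuracy = (TP + TN) / (TP + TN + FP + FN) = (72 + 99) / 222 = 57/74.

57/74


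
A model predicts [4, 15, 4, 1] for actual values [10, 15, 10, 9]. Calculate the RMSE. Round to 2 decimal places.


MSE = 34.0000. RMSE = sqrt(34.0000) = 5.83.

5.83


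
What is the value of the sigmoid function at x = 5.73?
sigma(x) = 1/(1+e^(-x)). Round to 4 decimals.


sigma(5.73) = 1/(1+e^(-5.73)) = 1/(1+0.003247) = 1/1.003247 = 0.9968.

0.9968


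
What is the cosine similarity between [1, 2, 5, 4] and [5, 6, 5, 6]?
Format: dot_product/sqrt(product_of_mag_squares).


dot = 66. |a|^2 = 46, |b|^2 = 122. cos = 66/sqrt(5612).

66/sqrt(5612)


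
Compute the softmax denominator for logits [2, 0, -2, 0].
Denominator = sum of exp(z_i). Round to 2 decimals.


Denom = e^2=7.3891 + e^0=1.0000 + e^-2=0.1353 + e^0=1.0000. Sum = 9.5244, which rounds to 9.52.

9.52


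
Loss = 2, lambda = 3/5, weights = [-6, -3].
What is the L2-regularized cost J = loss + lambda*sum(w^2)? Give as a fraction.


L2 sq norm = sum(w^2) = 45. J = 2 + 3/5 * 45 = 29.

29


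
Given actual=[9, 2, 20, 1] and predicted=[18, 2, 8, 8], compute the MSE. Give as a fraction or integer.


MSE = (1/4) * ((9-18)^2=81 + (2-2)^2=0 + (20-8)^2=144 + (1-8)^2=49). Sum = 274. MSE = 137/2.

137/2


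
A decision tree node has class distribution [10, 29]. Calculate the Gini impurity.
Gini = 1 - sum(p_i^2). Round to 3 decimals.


Total = 39. Proportions: 10/39, 29/39. sum(p_i^2) = 0.6187. Gini = 1 - 0.6187 = 0.3813, which rounds to 0.381.

0.381


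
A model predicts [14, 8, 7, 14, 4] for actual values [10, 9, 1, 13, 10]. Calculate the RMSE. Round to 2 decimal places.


MSE = 18.0000. RMSE = sqrt(18.0000) = 4.24.

4.24


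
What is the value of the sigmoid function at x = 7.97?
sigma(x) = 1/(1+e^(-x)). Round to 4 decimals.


sigma(7.97) = 1/(1+e^(-7.97)) = 1/(1+0.000346) = 1/1.000346 = 0.9997.

0.9997


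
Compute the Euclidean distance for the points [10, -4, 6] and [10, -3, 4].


d = sqrt(sum of squared differences). (10-10)^2=0, (-4--3)^2=1, (6-4)^2=4. Sum = 5.

sqrt(5)


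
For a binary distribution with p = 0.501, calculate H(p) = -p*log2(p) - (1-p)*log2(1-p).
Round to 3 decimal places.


H = -0.501*log2(0.501) - 0.499*log2(0.499) = 1.000.

1.000


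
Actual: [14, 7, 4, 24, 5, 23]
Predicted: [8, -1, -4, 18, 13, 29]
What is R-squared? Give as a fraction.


Mean(y) = 77/6. SS_res = 300. SS_tot = 2417/6. R^2 = 1 - 300/(2417/6) = 617/2417.

617/2417


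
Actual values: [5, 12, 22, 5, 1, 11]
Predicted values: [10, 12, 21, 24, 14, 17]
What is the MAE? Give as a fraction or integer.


MAE = (1/6) * (|5-10|=5 + |12-12|=0 + |22-21|=1 + |5-24|=19 + |1-14|=13 + |11-17|=6). Sum = 44. MAE = 22/3.

22/3


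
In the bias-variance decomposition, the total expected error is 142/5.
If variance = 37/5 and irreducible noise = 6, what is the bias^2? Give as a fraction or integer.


Total error = bias^2 + variance + irreducible noise. So bias^2 = 142/5 - 37/5 - 6 = 15.

15


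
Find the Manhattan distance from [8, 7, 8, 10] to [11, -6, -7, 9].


d = sum of absolute differences: |8-11|=3 + |7--6|=13 + |8--7|=15 + |10-9|=1 = 32.

32


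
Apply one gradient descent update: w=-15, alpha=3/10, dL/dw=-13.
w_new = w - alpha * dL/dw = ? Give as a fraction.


w_new = -15 - 3/10 * -13 = -15 - -39/10 = -111/10.

-111/10


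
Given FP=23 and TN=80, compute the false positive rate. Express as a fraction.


FPR = FP / (FP + TN) = 23 / 103 = 23/103.

23/103


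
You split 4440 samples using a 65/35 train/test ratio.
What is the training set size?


Test set = 4440 * 35% = 1554. Training set = 4440 - 1554 = 2886.

2886


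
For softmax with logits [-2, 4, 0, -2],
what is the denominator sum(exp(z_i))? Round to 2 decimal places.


Denom = e^-2=0.1353 + e^4=54.5982 + e^0=1.0000 + e^-2=0.1353. Sum = 55.8688, which rounds to 55.87.

55.87


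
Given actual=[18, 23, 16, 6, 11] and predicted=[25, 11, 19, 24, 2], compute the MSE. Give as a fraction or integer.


MSE = (1/5) * ((18-25)^2=49 + (23-11)^2=144 + (16-19)^2=9 + (6-24)^2=324 + (11-2)^2=81). Sum = 607. MSE = 607/5.

607/5


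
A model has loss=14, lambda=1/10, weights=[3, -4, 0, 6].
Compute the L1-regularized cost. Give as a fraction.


L1 norm = sum(|w|) = 13. J = 14 + 1/10 * 13 = 153/10.

153/10


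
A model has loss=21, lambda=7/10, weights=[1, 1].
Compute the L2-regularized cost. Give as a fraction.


L2 sq norm = sum(w^2) = 2. J = 21 + 7/10 * 2 = 112/5.

112/5


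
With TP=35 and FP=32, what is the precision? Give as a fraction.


Precision = TP / (TP + FP) = 35 / 67 = 35/67.

35/67


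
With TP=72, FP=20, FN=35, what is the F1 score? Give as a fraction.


Precision = 72/92 = 18/23. Recall = 72/107 = 72/107. F1 = 2*P*R/(P+R) = 144/199.

144/199


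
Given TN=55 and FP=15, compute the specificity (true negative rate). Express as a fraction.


Specificity = TN / (TN + FP) = 55 / 70 = 11/14.

11/14


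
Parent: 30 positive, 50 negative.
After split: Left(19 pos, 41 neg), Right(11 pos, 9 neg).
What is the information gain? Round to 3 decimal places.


H(parent) = 0.9544. H(left) = 0.9007, H(right) = 0.9928. Weighted = (60/80)*0.9007 + (20/80)*0.9928 = 0.9237. IG = 0.9544 - 0.9237 = 0.0307, which rounds to 0.031.

0.031


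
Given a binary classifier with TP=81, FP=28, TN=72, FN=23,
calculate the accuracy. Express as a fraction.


Accuracy = (TP + TN) / (TP + TN + FP + FN) = (81 + 72) / 204 = 3/4.

3/4


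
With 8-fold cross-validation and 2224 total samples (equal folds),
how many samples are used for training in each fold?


Each validation fold has 2224/8 = 278 samples. Training set = 2224 - 278 = 1946.

1946


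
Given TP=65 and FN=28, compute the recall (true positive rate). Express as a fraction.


Recall = TP / (TP + FN) = 65 / 93 = 65/93.

65/93


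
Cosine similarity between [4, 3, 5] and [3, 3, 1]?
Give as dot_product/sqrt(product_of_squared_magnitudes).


dot = 26. |a|^2 = 50, |b|^2 = 19. cos = 26/sqrt(950).

26/sqrt(950)


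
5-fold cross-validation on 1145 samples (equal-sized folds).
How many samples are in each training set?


Each validation fold has 1145/5 = 229 samples. Training set = 1145 - 229 = 916.

916


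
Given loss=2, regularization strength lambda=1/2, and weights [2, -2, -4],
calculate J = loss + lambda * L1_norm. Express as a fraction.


L1 norm = sum(|w|) = 8. J = 2 + 1/2 * 8 = 6.

6


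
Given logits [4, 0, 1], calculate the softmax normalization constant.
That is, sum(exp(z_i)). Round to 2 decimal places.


Denom = e^4=54.5982 + e^0=1.0000 + e^1=2.7183. Sum = 58.3165, which rounds to 58.32.

58.32


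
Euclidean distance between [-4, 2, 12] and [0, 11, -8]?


d = sqrt(sum of squared differences). (-4-0)^2=16, (2-11)^2=81, (12--8)^2=400. Sum = 497.

sqrt(497)


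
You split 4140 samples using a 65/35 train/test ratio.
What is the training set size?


Test set = 4140 * 35% = 1449. Training set = 4140 - 1449 = 2691.

2691


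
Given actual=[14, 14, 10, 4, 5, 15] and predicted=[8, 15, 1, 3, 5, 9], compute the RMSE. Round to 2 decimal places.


MSE = 25.8333. RMSE = sqrt(25.8333) = 5.08.

5.08


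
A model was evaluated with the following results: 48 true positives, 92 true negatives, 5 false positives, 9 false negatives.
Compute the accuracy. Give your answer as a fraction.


Accuracy = (TP + TN) / (TP + TN + FP + FN) = (48 + 92) / 154 = 10/11.

10/11


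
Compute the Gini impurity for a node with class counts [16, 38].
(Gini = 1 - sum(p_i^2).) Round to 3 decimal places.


Total = 54. Proportions: 16/54, 38/54. sum(p_i^2) = 0.5830. Gini = 1 - 0.5830 = 0.4170, which rounds to 0.417.

0.417


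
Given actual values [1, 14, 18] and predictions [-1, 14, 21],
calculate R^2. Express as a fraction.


Mean(y) = 11. SS_res = 13. SS_tot = 158. R^2 = 1 - 13/(158) = 145/158.

145/158


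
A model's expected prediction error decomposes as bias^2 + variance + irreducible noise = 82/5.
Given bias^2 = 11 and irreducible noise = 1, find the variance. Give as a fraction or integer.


Total error = bias^2 + variance + irreducible noise. So variance = 82/5 - 11 - 1 = 22/5.

22/5


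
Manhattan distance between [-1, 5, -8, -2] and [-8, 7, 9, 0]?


d = sum of absolute differences: |-1--8|=7 + |5-7|=2 + |-8-9|=17 + |-2-0|=2 = 28.

28


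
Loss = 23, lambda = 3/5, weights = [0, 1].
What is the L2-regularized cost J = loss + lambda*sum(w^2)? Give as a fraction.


L2 sq norm = sum(w^2) = 1. J = 23 + 3/5 * 1 = 118/5.

118/5


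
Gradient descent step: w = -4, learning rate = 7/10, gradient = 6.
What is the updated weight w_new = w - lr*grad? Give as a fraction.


w_new = -4 - 7/10 * 6 = -4 - 21/5 = -41/5.

-41/5


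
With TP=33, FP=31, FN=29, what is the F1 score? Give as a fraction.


Precision = 33/64 = 33/64. Recall = 33/62 = 33/62. F1 = 2*P*R/(P+R) = 11/21.

11/21


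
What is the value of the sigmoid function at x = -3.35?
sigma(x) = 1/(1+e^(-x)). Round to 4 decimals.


sigma(-3.35) = 1/(1+e^(3.35)) = 1/(1+28.502734) = 1/29.502734 = 0.0339.

0.0339


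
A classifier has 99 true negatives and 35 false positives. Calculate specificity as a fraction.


Specificity = TN / (TN + FP) = 99 / 134 = 99/134.

99/134


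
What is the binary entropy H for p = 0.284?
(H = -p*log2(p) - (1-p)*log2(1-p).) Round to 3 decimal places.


H = -0.284*log2(0.284) - 0.716*log2(0.716) = 0.861.

0.861


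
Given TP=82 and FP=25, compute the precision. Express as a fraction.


Precision = TP / (TP + FP) = 82 / 107 = 82/107.

82/107


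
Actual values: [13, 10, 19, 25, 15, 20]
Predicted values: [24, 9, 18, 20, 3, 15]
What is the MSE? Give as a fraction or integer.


MSE = (1/6) * ((13-24)^2=121 + (10-9)^2=1 + (19-18)^2=1 + (25-20)^2=25 + (15-3)^2=144 + (20-15)^2=25). Sum = 317. MSE = 317/6.

317/6


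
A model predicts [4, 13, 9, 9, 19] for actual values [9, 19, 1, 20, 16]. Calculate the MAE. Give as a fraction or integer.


MAE = (1/5) * (|9-4|=5 + |19-13|=6 + |1-9|=8 + |20-9|=11 + |16-19|=3). Sum = 33. MAE = 33/5.

33/5


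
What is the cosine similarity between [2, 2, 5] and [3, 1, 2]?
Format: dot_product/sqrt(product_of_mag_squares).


dot = 18. |a|^2 = 33, |b|^2 = 14. cos = 18/sqrt(462).

18/sqrt(462)


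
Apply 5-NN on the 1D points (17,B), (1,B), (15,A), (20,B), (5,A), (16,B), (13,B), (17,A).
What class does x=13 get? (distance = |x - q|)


Distances: |17-13|=4, |1-13|=12, |15-13|=2, |20-13|=7, |5-13|=8, |16-13|=3, |13-13|=0, |17-13|=4. 5 nearest: (13,B), (15,A), (16,B), (17,A), (17,B). Counts: {'B': 3, 'A': 2}. Majority class: B.

B


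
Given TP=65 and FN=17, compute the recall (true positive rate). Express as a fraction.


Recall = TP / (TP + FN) = 65 / 82 = 65/82.

65/82


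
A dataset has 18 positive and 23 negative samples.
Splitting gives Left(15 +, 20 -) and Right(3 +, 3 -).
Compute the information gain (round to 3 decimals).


H(parent) = 0.9892. H(left) = 0.9852, H(right) = 1.0000. Weighted = (35/41)*0.9852 + (6/41)*1.0000 = 0.9874. IG = 0.9892 - 0.9874 = 0.0018, which rounds to 0.002.

0.002


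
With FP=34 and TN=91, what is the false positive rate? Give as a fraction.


FPR = FP / (FP + TN) = 34 / 125 = 34/125.

34/125


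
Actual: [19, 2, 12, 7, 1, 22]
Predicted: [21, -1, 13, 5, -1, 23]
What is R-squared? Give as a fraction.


Mean(y) = 21/2. SS_res = 23. SS_tot = 763/2. R^2 = 1 - 23/(763/2) = 717/763.

717/763


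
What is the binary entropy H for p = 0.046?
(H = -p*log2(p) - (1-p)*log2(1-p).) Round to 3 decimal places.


H = -0.046*log2(0.046) - 0.954*log2(0.954) = 0.269.

0.269


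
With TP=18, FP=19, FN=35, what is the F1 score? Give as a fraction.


Precision = 18/37 = 18/37. Recall = 18/53 = 18/53. F1 = 2*P*R/(P+R) = 2/5.

2/5


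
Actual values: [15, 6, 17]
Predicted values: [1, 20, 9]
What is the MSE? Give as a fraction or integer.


MSE = (1/3) * ((15-1)^2=196 + (6-20)^2=196 + (17-9)^2=64). Sum = 456. MSE = 152.

152


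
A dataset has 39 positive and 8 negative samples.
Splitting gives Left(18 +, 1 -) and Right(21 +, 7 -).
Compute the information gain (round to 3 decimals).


H(parent) = 0.6582. H(left) = 0.2975, H(right) = 0.8113. Weighted = (19/47)*0.2975 + (28/47)*0.8113 = 0.6036. IG = 0.6582 - 0.6036 = 0.0546, which rounds to 0.055.

0.055


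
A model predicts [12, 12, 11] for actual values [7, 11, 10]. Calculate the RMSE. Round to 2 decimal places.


MSE = 9.0000. RMSE = sqrt(9.0000) = 3.00.

3.00


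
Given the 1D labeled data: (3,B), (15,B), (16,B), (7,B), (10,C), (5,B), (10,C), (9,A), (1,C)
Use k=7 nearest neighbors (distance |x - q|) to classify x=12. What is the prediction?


Distances: |3-12|=9, |15-12|=3, |16-12|=4, |7-12|=5, |10-12|=2, |5-12|=7, |10-12|=2, |9-12|=3, |1-12|=11. 7 nearest: (10,C), (10,C), (9,A), (15,B), (16,B), (7,B), (5,B). Counts: {'C': 2, 'A': 1, 'B': 4}. Majority class: B.

B


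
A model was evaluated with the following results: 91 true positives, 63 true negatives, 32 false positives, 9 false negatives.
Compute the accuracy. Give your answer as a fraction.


Accuracy = (TP + TN) / (TP + TN + FP + FN) = (91 + 63) / 195 = 154/195.

154/195


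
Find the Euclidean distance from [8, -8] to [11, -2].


d = sqrt(sum of squared differences). (8-11)^2=9, (-8--2)^2=36. Sum = 45.

sqrt(45)


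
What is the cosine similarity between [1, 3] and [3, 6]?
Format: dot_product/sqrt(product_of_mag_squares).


dot = 21. |a|^2 = 10, |b|^2 = 45. cos = 21/sqrt(450).

21/sqrt(450)


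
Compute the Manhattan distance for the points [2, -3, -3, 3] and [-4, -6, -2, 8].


d = sum of absolute differences: |2--4|=6 + |-3--6|=3 + |-3--2|=1 + |3-8|=5 = 15.

15


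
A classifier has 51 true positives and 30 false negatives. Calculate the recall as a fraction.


Recall = TP / (TP + FN) = 51 / 81 = 17/27.

17/27


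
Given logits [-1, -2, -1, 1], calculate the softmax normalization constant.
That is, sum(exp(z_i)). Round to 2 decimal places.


Denom = e^-1=0.3679 + e^-2=0.1353 + e^-1=0.3679 + e^1=2.7183. Sum = 3.5894, which rounds to 3.59.

3.59


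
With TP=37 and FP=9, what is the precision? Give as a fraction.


Precision = TP / (TP + FP) = 37 / 46 = 37/46.

37/46


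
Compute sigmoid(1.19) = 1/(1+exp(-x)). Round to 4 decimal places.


sigma(1.19) = 1/(1+e^(-1.19)) = 1/(1+0.304221) = 1/1.304221 = 0.7667.

0.7667


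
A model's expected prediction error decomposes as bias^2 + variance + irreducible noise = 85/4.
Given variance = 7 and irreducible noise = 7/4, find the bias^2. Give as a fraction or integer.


Total error = bias^2 + variance + irreducible noise. So bias^2 = 85/4 - 7 - 7/4 = 25/2.

25/2


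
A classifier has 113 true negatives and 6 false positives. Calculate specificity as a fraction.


Specificity = TN / (TN + FP) = 113 / 119 = 113/119.

113/119


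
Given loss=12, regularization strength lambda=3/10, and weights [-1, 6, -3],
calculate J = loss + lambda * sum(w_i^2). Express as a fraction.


L2 sq norm = sum(w^2) = 46. J = 12 + 3/10 * 46 = 129/5.

129/5


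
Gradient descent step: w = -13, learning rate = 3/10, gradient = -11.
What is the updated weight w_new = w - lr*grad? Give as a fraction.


w_new = -13 - 3/10 * -11 = -13 - -33/10 = -97/10.

-97/10


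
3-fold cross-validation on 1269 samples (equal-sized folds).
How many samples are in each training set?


Each validation fold has 1269/3 = 423 samples. Training set = 1269 - 423 = 846.

846


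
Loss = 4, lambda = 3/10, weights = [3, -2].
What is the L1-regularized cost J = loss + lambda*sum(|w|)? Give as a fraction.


L1 norm = sum(|w|) = 5. J = 4 + 3/10 * 5 = 11/2.

11/2


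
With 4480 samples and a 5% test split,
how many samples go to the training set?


Test set = 4480 * 5% = 224. Training set = 4480 - 224 = 4256.

4256


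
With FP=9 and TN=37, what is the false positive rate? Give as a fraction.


FPR = FP / (FP + TN) = 9 / 46 = 9/46.

9/46


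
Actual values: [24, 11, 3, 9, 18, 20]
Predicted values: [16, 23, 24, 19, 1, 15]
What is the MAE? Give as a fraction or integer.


MAE = (1/6) * (|24-16|=8 + |11-23|=12 + |3-24|=21 + |9-19|=10 + |18-1|=17 + |20-15|=5). Sum = 73. MAE = 73/6.

73/6


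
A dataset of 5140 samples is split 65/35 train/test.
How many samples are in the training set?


Test set = 5140 * 35% = 1799. Training set = 5140 - 1799 = 3341.

3341


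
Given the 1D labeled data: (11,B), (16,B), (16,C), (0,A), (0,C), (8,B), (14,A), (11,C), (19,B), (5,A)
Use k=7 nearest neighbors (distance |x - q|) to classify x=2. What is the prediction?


Distances: |11-2|=9, |16-2|=14, |16-2|=14, |0-2|=2, |0-2|=2, |8-2|=6, |14-2|=12, |11-2|=9, |19-2|=17, |5-2|=3. 7 nearest: (0,A), (0,C), (5,A), (8,B), (11,B), (11,C), (14,A). Counts: {'A': 3, 'C': 2, 'B': 2}. Majority class: A.

A


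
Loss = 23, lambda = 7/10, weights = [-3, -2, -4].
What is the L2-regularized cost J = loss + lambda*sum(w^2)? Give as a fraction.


L2 sq norm = sum(w^2) = 29. J = 23 + 7/10 * 29 = 433/10.

433/10


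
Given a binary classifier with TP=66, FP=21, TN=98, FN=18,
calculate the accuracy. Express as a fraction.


Accuracy = (TP + TN) / (TP + TN + FP + FN) = (66 + 98) / 203 = 164/203.

164/203


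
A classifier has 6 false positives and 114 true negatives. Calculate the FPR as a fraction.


FPR = FP / (FP + TN) = 6 / 120 = 1/20.

1/20


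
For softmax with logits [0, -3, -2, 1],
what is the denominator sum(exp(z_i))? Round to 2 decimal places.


Denom = e^0=1.0000 + e^-3=0.0498 + e^-2=0.1353 + e^1=2.7183. Sum = 3.9034, which rounds to 3.90.

3.90


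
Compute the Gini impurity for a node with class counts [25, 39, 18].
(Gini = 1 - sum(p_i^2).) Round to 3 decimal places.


Total = 82. Proportions: 25/82, 39/82, 18/82. sum(p_i^2) = 0.3673. Gini = 1 - 0.3673 = 0.6327, which rounds to 0.633.

0.633


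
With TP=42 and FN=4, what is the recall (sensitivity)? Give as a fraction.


Recall = TP / (TP + FN) = 42 / 46 = 21/23.

21/23


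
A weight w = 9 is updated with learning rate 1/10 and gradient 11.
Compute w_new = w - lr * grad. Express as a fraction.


w_new = 9 - 1/10 * 11 = 9 - 11/10 = 79/10.

79/10


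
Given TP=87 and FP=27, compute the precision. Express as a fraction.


Precision = TP / (TP + FP) = 87 / 114 = 29/38.

29/38


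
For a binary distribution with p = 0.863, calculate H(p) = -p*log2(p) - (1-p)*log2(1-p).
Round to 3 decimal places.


H = -0.863*log2(0.863) - 0.137*log2(0.137) = 0.576.

0.576


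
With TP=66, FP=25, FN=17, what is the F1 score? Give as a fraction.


Precision = 66/91 = 66/91. Recall = 66/83 = 66/83. F1 = 2*P*R/(P+R) = 22/29.

22/29


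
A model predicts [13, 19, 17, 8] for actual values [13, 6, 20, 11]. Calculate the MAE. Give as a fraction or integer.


MAE = (1/4) * (|13-13|=0 + |6-19|=13 + |20-17|=3 + |11-8|=3). Sum = 19. MAE = 19/4.

19/4


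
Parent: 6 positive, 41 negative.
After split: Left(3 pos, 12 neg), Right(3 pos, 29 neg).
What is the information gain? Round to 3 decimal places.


H(parent) = 0.5510. H(left) = 0.7219, H(right) = 0.4489. Weighted = (15/47)*0.7219 + (32/47)*0.4489 = 0.5360. IG = 0.5510 - 0.5360 = 0.0150, which rounds to 0.015.

0.015


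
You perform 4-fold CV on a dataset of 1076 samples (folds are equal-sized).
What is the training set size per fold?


Each validation fold has 1076/4 = 269 samples. Training set = 1076 - 269 = 807.

807


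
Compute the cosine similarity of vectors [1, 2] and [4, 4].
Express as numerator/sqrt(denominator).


dot = 12. |a|^2 = 5, |b|^2 = 32. cos = 12/sqrt(160).

12/sqrt(160)


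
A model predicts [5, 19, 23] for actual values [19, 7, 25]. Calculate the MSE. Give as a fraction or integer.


MSE = (1/3) * ((19-5)^2=196 + (7-19)^2=144 + (25-23)^2=4). Sum = 344. MSE = 344/3.

344/3


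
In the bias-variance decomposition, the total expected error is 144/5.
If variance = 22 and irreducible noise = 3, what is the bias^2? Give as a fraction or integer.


Total error = bias^2 + variance + irreducible noise. So bias^2 = 144/5 - 22 - 3 = 19/5.

19/5


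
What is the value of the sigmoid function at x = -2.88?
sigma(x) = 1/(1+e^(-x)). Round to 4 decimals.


sigma(-2.88) = 1/(1+e^(2.88)) = 1/(1+17.814273) = 1/18.814273 = 0.0532.

0.0532


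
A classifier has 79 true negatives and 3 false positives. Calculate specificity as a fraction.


Specificity = TN / (TN + FP) = 79 / 82 = 79/82.

79/82


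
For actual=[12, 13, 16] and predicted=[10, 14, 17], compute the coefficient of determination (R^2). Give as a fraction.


Mean(y) = 41/3. SS_res = 6. SS_tot = 26/3. R^2 = 1 - 6/(26/3) = 4/13.

4/13


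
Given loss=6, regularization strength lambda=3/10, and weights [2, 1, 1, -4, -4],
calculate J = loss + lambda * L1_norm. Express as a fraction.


L1 norm = sum(|w|) = 12. J = 6 + 3/10 * 12 = 48/5.

48/5


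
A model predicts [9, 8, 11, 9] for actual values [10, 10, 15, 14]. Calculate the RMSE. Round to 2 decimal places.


MSE = 11.5000. RMSE = sqrt(11.5000) = 3.39.

3.39


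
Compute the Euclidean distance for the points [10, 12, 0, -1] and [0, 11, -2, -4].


d = sqrt(sum of squared differences). (10-0)^2=100, (12-11)^2=1, (0--2)^2=4, (-1--4)^2=9. Sum = 114.

sqrt(114)


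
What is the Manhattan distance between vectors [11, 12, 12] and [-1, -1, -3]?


d = sum of absolute differences: |11--1|=12 + |12--1|=13 + |12--3|=15 = 40.

40


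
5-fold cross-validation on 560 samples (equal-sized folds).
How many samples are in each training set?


Each validation fold has 560/5 = 112 samples. Training set = 560 - 112 = 448.

448


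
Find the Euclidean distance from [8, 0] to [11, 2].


d = sqrt(sum of squared differences). (8-11)^2=9, (0-2)^2=4. Sum = 13.

sqrt(13)


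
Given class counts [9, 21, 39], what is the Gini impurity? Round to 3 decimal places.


Total = 69. Proportions: 9/69, 21/69, 39/69. sum(p_i^2) = 0.4291. Gini = 1 - 0.4291 = 0.5709, which rounds to 0.571.

0.571


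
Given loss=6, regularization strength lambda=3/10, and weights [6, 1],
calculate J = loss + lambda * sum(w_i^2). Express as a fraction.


L2 sq norm = sum(w^2) = 37. J = 6 + 3/10 * 37 = 171/10.

171/10


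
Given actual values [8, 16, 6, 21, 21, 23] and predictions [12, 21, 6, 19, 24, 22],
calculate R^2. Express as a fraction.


Mean(y) = 95/6. SS_res = 55. SS_tot = 1577/6. R^2 = 1 - 55/(1577/6) = 1247/1577.

1247/1577


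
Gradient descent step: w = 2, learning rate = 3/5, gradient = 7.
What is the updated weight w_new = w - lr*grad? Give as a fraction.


w_new = 2 - 3/5 * 7 = 2 - 21/5 = -11/5.

-11/5


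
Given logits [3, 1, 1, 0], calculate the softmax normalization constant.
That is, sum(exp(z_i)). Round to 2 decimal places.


Denom = e^3=20.0855 + e^1=2.7183 + e^1=2.7183 + e^0=1.0000. Sum = 26.5221, which rounds to 26.52.

26.52


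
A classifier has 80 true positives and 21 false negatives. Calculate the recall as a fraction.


Recall = TP / (TP + FN) = 80 / 101 = 80/101.

80/101


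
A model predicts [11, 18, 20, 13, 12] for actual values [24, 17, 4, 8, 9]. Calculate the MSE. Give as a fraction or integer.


MSE = (1/5) * ((24-11)^2=169 + (17-18)^2=1 + (4-20)^2=256 + (8-13)^2=25 + (9-12)^2=9). Sum = 460. MSE = 92.

92


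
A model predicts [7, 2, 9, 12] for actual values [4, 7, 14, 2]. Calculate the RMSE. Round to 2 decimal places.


MSE = 39.7500. RMSE = sqrt(39.7500) = 6.30.

6.30


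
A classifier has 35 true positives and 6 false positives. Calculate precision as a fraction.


Precision = TP / (TP + FP) = 35 / 41 = 35/41.

35/41


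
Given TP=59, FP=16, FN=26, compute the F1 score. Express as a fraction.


Precision = 59/75 = 59/75. Recall = 59/85 = 59/85. F1 = 2*P*R/(P+R) = 59/80.

59/80


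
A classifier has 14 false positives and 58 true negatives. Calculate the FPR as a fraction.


FPR = FP / (FP + TN) = 14 / 72 = 7/36.

7/36


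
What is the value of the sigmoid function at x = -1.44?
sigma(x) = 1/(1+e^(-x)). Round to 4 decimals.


sigma(-1.44) = 1/(1+e^(1.44)) = 1/(1+4.220696) = 1/5.220696 = 0.1915.

0.1915


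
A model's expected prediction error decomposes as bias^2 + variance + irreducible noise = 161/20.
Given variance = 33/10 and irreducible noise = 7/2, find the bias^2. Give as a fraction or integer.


Total error = bias^2 + variance + irreducible noise. So bias^2 = 161/20 - 33/10 - 7/2 = 5/4.

5/4


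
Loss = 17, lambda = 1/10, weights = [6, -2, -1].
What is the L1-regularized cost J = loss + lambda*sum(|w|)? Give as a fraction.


L1 norm = sum(|w|) = 9. J = 17 + 1/10 * 9 = 179/10.

179/10


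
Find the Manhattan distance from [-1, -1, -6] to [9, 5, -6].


d = sum of absolute differences: |-1-9|=10 + |-1-5|=6 + |-6--6|=0 = 16.

16


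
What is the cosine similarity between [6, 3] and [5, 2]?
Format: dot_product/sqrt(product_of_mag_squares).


dot = 36. |a|^2 = 45, |b|^2 = 29. cos = 36/sqrt(1305).

36/sqrt(1305)


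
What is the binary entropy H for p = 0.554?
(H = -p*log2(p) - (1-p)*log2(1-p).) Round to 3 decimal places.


H = -0.554*log2(0.554) - 0.446*log2(0.446) = 0.992.

0.992


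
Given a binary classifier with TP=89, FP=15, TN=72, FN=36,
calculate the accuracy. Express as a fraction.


Accuracy = (TP + TN) / (TP + TN + FP + FN) = (89 + 72) / 212 = 161/212.

161/212


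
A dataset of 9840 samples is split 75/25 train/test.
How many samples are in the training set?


Test set = 9840 * 25% = 2460. Training set = 9840 - 2460 = 7380.

7380


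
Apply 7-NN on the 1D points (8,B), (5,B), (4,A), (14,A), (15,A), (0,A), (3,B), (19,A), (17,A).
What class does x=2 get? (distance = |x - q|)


Distances: |8-2|=6, |5-2|=3, |4-2|=2, |14-2|=12, |15-2|=13, |0-2|=2, |3-2|=1, |19-2|=17, |17-2|=15. 7 nearest: (3,B), (4,A), (0,A), (5,B), (8,B), (14,A), (15,A). Counts: {'B': 3, 'A': 4}. Majority class: A.

A


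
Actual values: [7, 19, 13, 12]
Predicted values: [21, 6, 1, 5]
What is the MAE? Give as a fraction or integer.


MAE = (1/4) * (|7-21|=14 + |19-6|=13 + |13-1|=12 + |12-5|=7). Sum = 46. MAE = 23/2.

23/2


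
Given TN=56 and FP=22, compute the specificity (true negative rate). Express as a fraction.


Specificity = TN / (TN + FP) = 56 / 78 = 28/39.

28/39


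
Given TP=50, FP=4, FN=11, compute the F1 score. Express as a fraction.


Precision = 50/54 = 25/27. Recall = 50/61 = 50/61. F1 = 2*P*R/(P+R) = 20/23.

20/23


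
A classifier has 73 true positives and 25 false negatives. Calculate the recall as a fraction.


Recall = TP / (TP + FN) = 73 / 98 = 73/98.

73/98


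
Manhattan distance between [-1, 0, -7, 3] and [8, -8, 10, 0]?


d = sum of absolute differences: |-1-8|=9 + |0--8|=8 + |-7-10|=17 + |3-0|=3 = 37.

37


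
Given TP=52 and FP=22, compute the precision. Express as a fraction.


Precision = TP / (TP + FP) = 52 / 74 = 26/37.

26/37


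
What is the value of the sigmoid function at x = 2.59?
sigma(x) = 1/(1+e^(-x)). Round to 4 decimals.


sigma(2.59) = 1/(1+e^(-2.59)) = 1/(1+0.075020) = 1/1.075020 = 0.9302.

0.9302


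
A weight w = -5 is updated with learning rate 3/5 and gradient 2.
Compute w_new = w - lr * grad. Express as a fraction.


w_new = -5 - 3/5 * 2 = -5 - 6/5 = -31/5.

-31/5


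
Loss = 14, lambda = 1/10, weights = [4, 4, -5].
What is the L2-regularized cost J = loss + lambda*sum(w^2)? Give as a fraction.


L2 sq norm = sum(w^2) = 57. J = 14 + 1/10 * 57 = 197/10.

197/10


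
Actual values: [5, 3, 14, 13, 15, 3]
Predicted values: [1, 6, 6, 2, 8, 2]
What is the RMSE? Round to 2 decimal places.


MSE = 43.3333. RMSE = sqrt(43.3333) = 6.58.

6.58


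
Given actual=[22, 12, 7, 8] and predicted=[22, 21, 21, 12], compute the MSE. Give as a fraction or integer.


MSE = (1/4) * ((22-22)^2=0 + (12-21)^2=81 + (7-21)^2=196 + (8-12)^2=16). Sum = 293. MSE = 293/4.

293/4


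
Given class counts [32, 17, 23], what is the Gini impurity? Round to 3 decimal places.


Total = 72. Proportions: 32/72, 17/72, 23/72. sum(p_i^2) = 0.3553. Gini = 1 - 0.3553 = 0.6447, which rounds to 0.645.

0.645


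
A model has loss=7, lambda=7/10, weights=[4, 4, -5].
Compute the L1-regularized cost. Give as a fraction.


L1 norm = sum(|w|) = 13. J = 7 + 7/10 * 13 = 161/10.

161/10


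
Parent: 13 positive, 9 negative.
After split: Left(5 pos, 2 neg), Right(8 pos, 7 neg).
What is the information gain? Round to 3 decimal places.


H(parent) = 0.9760. H(left) = 0.8631, H(right) = 0.9968. Weighted = (7/22)*0.8631 + (15/22)*0.9968 = 0.9543. IG = 0.9760 - 0.9543 = 0.0217, which rounds to 0.022.

0.022


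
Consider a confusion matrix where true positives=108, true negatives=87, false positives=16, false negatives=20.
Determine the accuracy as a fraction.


Accuracy = (TP + TN) / (TP + TN + FP + FN) = (108 + 87) / 231 = 65/77.

65/77


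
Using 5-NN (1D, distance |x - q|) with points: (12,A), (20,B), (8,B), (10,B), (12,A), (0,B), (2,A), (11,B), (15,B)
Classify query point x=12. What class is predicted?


Distances: |12-12|=0, |20-12|=8, |8-12|=4, |10-12|=2, |12-12|=0, |0-12|=12, |2-12|=10, |11-12|=1, |15-12|=3. 5 nearest: (12,A), (12,A), (11,B), (10,B), (15,B). Counts: {'A': 2, 'B': 3}. Majority class: B.

B


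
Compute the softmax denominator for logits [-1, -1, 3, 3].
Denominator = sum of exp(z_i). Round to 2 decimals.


Denom = e^-1=0.3679 + e^-1=0.3679 + e^3=20.0855 + e^3=20.0855. Sum = 40.9068, which rounds to 40.91.

40.91


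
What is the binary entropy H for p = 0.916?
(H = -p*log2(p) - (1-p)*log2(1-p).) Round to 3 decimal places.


H = -0.916*log2(0.916) - 0.084*log2(0.084) = 0.416.

0.416


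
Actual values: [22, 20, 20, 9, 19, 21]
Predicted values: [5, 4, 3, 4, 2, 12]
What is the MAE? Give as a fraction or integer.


MAE = (1/6) * (|22-5|=17 + |20-4|=16 + |20-3|=17 + |9-4|=5 + |19-2|=17 + |21-12|=9). Sum = 81. MAE = 27/2.

27/2


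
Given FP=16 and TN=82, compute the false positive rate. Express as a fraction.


FPR = FP / (FP + TN) = 16 / 98 = 8/49.

8/49


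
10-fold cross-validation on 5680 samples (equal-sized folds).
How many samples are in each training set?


Each validation fold has 5680/10 = 568 samples. Training set = 5680 - 568 = 5112.

5112


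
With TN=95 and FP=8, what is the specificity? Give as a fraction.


Specificity = TN / (TN + FP) = 95 / 103 = 95/103.

95/103


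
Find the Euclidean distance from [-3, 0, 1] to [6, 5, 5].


d = sqrt(sum of squared differences). (-3-6)^2=81, (0-5)^2=25, (1-5)^2=16. Sum = 122.

sqrt(122)


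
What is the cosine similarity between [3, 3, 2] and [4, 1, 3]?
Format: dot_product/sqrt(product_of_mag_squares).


dot = 21. |a|^2 = 22, |b|^2 = 26. cos = 21/sqrt(572).

21/sqrt(572)


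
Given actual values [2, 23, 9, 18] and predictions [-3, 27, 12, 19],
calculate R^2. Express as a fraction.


Mean(y) = 13. SS_res = 51. SS_tot = 262. R^2 = 1 - 51/(262) = 211/262.

211/262


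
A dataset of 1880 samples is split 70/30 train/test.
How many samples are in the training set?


Test set = 1880 * 30% = 564. Training set = 1880 - 564 = 1316.

1316


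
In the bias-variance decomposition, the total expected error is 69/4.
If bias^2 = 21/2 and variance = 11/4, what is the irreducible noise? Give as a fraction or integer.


Total error = bias^2 + variance + irreducible noise. So irreducible noise = 69/4 - 21/2 - 11/4 = 4.

4


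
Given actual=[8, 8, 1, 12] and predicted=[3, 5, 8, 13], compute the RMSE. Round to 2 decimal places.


MSE = 21.0000. RMSE = sqrt(21.0000) = 4.58.

4.58


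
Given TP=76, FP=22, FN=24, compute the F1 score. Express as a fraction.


Precision = 76/98 = 38/49. Recall = 76/100 = 19/25. F1 = 2*P*R/(P+R) = 76/99.

76/99


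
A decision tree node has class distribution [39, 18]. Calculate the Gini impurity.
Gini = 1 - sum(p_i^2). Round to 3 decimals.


Total = 57. Proportions: 39/57, 18/57. sum(p_i^2) = 0.5679. Gini = 1 - 0.5679 = 0.4321, which rounds to 0.432.

0.432


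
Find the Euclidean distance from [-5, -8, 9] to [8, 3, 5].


d = sqrt(sum of squared differences). (-5-8)^2=169, (-8-3)^2=121, (9-5)^2=16. Sum = 306.

sqrt(306)


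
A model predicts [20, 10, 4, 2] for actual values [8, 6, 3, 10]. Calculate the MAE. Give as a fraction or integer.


MAE = (1/4) * (|8-20|=12 + |6-10|=4 + |3-4|=1 + |10-2|=8). Sum = 25. MAE = 25/4.

25/4


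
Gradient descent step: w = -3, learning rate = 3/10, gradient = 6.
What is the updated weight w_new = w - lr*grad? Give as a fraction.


w_new = -3 - 3/10 * 6 = -3 - 9/5 = -24/5.

-24/5


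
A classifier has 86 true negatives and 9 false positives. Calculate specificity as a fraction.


Specificity = TN / (TN + FP) = 86 / 95 = 86/95.

86/95


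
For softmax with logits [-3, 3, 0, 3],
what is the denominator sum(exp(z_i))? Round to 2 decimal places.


Denom = e^-3=0.0498 + e^3=20.0855 + e^0=1.0000 + e^3=20.0855. Sum = 41.2208, which rounds to 41.22.

41.22


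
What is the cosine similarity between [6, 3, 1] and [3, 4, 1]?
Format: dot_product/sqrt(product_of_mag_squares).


dot = 31. |a|^2 = 46, |b|^2 = 26. cos = 31/sqrt(1196).

31/sqrt(1196)


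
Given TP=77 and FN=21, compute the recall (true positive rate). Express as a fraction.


Recall = TP / (TP + FN) = 77 / 98 = 11/14.

11/14


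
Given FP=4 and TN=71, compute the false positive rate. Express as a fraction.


FPR = FP / (FP + TN) = 4 / 75 = 4/75.

4/75


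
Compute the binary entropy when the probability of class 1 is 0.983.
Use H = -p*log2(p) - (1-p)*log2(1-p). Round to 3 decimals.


H = -0.983*log2(0.983) - 0.017*log2(0.017) = 0.124.

0.124


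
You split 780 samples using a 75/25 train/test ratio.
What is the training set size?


Test set = 780 * 25% = 195. Training set = 780 - 195 = 585.

585


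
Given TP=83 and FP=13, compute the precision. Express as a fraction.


Precision = TP / (TP + FP) = 83 / 96 = 83/96.

83/96
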